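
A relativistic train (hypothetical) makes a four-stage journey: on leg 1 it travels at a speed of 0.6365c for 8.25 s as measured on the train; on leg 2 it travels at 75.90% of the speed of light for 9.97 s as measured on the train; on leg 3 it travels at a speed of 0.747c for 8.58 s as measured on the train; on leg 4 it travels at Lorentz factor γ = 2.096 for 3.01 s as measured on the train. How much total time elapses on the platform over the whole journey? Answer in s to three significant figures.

Δt = 45.2 s

Leg 1: γ = 1/√(1 − 0.6365²) = 1/√0.5949 = 1.297; Δt_1 = 1.297 × 8.25 = 10.70 s.
Leg 2: β = 0.7590; γ = 1/√(1 − 0.7590²) = 1/√0.4239 = 1.536; Δt_2 = 1.536 × 9.97 = 15.31 s.
Leg 3: γ = 1/√(1 − 0.747²) = 1/√0.4420 = 1.504; Δt_3 = 1.504 × 8.58 = 12.91 s.
Leg 4: γ = 2.096; Δt_4 = 2.096 × 3.01 = 6.309 s.
Total: 10.70 + 15.31 + 12.91 + 6.309 s.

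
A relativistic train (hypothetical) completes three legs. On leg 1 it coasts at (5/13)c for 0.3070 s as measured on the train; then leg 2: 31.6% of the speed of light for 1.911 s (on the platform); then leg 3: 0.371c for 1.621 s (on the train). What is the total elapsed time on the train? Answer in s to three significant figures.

Leg 1: 0.3070 s is already measured on the train.
Leg 2: β = 0.316; γ = 1/√(1 − 0.316²) = 1/√0.9001 = 1.054; τ_2 = 1.911/1.054 = 1.813 s.
Leg 3: 1.621 s is already measured on the train.
Total: 0.3070 + 1.813 + 1.621 s.

τ = 3.74 s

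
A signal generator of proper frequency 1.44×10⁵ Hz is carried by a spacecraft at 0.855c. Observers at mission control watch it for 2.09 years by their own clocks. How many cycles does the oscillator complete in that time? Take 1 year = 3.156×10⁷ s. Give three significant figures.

γ = 1/√(1 − 0.855²) = 1/√0.2690 = 1.928
During 2.09 years of lab time, the oscillator's proper time advances by τ = Δt/γ = 2.09/1.928 = 1.084 years = 3.421×10⁷ s.
N = f × τ = 1.44×10⁵ × 3.421×10⁷ = 4.926×10¹².

N = 4.93×10¹²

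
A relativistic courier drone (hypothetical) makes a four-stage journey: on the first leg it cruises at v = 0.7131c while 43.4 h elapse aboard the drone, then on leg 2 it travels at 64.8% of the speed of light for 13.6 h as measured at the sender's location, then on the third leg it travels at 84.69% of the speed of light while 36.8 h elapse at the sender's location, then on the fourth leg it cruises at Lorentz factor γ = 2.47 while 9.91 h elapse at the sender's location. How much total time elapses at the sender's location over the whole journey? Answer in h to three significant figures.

Δt = 122 h

Leg 1: γ = 1/√(1 − 0.7131²) = 1/√0.4915 = 1.426; Δt_1 = 1.426 × 43.4 = 61.91 h.
Leg 2: 13.6 h is already measured at the sender's location.
Leg 3: 36.8 h is already measured at the sender's location.
Leg 4: 9.91 h is already measured at the sender's location.
Total: 61.91 + 13.60 + 36.80 + 9.910 h.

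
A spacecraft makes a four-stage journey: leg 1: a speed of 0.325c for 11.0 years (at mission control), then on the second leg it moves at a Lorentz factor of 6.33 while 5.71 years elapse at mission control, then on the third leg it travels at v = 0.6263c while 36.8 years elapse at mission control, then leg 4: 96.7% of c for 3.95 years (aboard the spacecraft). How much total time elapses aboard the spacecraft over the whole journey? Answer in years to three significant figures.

τ = 43.9 years

Leg 1: γ = 1/√(1 − 0.325²) = 1/√0.8944 = 1.057; τ_1 = 11.0/1.057 = 10.40 years.
Leg 2: γ = 6.33; τ_2 = 5.71/6.330 = 0.9021 years.
Leg 3: γ = 1/√(1 − 0.6263²) = 1/√0.6077 = 1.283; τ_3 = 36.8/1.283 = 28.69 years.
Leg 4: 3.95 years is already measured aboard the spacecraft.
Total: 10.40 + 0.9021 + 28.69 + 3.950 years.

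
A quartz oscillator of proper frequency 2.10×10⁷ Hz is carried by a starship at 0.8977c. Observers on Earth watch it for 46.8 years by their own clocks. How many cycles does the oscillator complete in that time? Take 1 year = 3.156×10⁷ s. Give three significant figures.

γ = 1/√(1 − 0.8977²) = 1/√0.1941 = 2.270
During 46.8 years of lab time, the oscillator's proper time advances by τ = Δt/γ = 46.8/2.270 = 20.62 years = 6.508×10⁸ s.
N = f × τ = 2.10×10⁷ × 6.508×10⁸ = 1.367×10¹⁶.

N = 1.37×10¹⁶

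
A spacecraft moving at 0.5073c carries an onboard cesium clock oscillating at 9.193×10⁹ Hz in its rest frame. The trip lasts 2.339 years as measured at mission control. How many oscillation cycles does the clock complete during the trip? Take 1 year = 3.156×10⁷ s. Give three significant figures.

γ = 1/√(1 − 0.5073²) = 1/√0.7426 = 1.160
The oscillator's own cycle count is N = f × τ where τ is the proper time aboard the spacecraft. τ = Δt/γ = 2.339/1.160 = 2.016 years = 6.361×10⁷ s.
N = 9.193×10⁹ × 6.361×10⁷ = 5.848×10¹⁷.

N = 5.85×10¹⁷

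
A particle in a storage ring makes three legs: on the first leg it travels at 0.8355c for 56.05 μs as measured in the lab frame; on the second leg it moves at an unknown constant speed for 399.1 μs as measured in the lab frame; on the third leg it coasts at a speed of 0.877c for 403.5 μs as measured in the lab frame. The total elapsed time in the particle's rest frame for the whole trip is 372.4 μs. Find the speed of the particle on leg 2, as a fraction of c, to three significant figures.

Leg 1: γ = 1/√(1 − 0.8355²) = 1/√0.3019 = 1.820; τ_1 = 56.05/1.820 = 30.80 μs.
Leg 2: speed unknown; τ_2 = 399.1/γ_2.
Leg 3: γ = 1/√(1 − 0.877²) = 1/√0.2309 = 2.081; τ_3 = 403.5/2.081 = 193.9 μs.
Total proper time: 30.80 + τ_2 + 193.9 = 372.4, so τ_2 = 372.4 − 224.7 = 147.7 μs.
γ_2 = 399.1/147.7 = 2.702; β = √(1 − 1/γ²) = √0.8630.

β = 0.929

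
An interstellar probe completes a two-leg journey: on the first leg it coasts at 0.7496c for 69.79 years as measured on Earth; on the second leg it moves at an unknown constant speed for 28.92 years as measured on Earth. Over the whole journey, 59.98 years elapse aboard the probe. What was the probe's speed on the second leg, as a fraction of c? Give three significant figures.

β = 0.879

Leg 1: γ = 1/√(1 − 0.7496²) = 1/√0.4381 = 1.511; τ_1 = 69.79/1.511 = 46.19 years.
Leg 2: speed unknown; τ_2 = 28.92/γ_2.
Total proper time: 46.19 + τ_2 = 59.98, so τ_2 = 59.98 − 46.19 = 13.79 years.
γ_2 = 28.92/13.79 = 2.098; β = √(1 − 1/γ²) = √0.7727.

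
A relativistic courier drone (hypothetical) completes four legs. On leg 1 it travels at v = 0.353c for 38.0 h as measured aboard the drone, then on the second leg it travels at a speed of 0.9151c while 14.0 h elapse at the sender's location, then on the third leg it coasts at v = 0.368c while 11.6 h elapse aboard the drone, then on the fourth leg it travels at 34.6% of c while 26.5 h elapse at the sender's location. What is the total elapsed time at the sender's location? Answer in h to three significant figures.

Leg 1: γ = 1/√(1 − 0.353²) = 1/√0.8754 = 1.069; Δt_1 = 1.069 × 38.0 = 40.61 h.
Leg 2: 14.0 h is already measured at the sender's location.
Leg 3: γ = 1/√(1 − 0.368²) = 1/√0.8646 = 1.075; Δt_3 = 1.075 × 11.6 = 12.48 h.
Leg 4: 26.5 h is already measured at the sender's location.
Total: 40.61 + 14.00 + 12.48 + 26.50 h.

Δt = 93.6 h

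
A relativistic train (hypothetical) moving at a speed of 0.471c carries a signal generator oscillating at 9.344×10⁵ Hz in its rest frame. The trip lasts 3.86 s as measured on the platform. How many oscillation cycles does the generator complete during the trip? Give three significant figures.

γ = 1/√(1 − 0.471²) = 1/√0.7782 = 1.134
The oscillator's own cycle count is N = f × τ where τ is the proper time on the train. τ = Δt/γ = 3.86/1.134 = 3.405 s = 3.405×10⁰ s.
N = 9.344×10⁵ × 3.405×10⁰ = 3.182×10⁶.

N = 3.18×10⁶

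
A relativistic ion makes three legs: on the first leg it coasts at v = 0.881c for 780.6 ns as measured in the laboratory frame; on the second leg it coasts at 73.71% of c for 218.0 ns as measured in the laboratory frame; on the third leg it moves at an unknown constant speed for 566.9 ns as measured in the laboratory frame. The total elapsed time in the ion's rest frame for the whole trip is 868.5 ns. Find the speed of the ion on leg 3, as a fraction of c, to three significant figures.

β = 0.784

Leg 1: γ = 1/√(1 − 0.881²) = 1/√0.2238 = 2.114; τ_1 = 780.6/2.114 = 369.3 ns.
Leg 2: β = 0.7371; γ = 1/√(1 − 0.7371²) = 1/√0.4567 = 1.480; τ_2 = 218.0/1.480 = 147.3 ns.
Leg 3: speed unknown; τ_3 = 566.9/γ_3.
Total proper time: 369.3 + 147.3 + τ_3 = 868.5, so τ_3 = 868.5 − 516.6 = 351.9 ns.
γ_3 = 566.9/351.9 = 1.611; β = √(1 − 1/γ²) = √0.6148.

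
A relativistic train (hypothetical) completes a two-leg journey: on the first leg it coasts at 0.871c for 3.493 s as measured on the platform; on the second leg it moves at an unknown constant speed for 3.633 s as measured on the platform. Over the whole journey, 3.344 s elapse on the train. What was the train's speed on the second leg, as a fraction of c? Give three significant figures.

β = 0.894

Leg 1: γ = 1/√(1 − 0.871²) = 1/√0.2414 = 2.035; τ_1 = 3.493/2.035 = 1.716 s.
Leg 2: speed unknown; τ_2 = 3.633/γ_2.
Total proper time: 1.716 + τ_2 = 3.344, so τ_2 = 3.344 − 1.716 = 1.628 s.
γ_2 = 3.633/1.628 = 2.232; β = √(1 − 1/γ²) = √0.7992.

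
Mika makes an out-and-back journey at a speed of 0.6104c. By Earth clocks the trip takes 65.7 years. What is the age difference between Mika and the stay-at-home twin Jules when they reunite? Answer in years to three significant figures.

γ = 1/√(1 − 0.6104²) = 1/√0.6274 = 1.262
Mika's elapsed proper time: τ = 65.7/1.262 = 52.04 years.
Age gap = Δt − τ = 65.7 − 52.04 years.

Δt − τ = 13.7 years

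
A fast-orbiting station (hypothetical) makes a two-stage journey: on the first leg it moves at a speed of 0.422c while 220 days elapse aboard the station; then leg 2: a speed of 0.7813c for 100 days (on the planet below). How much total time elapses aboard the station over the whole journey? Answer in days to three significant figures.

Leg 1: 220 days is already measured aboard the station.
Leg 2: γ = 1/√(1 − 0.7813²) = 1/√0.3896 = 1.602; τ_2 = 100/1.602 = 62.42 days.
Total: 220.0 + 62.42 days.

τ = 282 days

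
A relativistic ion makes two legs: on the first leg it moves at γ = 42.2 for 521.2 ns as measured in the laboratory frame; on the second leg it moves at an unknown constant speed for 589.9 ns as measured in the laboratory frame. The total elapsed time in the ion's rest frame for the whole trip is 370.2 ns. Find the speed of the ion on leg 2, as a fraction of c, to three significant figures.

Leg 1: γ = 42.2; τ_1 = 521.2/42.20 = 12.35 ns.
Leg 2: speed unknown; τ_2 = 589.9/γ_2.
Total proper time: 12.35 + τ_2 = 370.2, so τ_2 = 370.2 − 12.35 = 357.8 ns.
γ_2 = 589.9/357.8 = 1.648; β = √(1 − 1/γ²) = √0.6320.

β = 0.795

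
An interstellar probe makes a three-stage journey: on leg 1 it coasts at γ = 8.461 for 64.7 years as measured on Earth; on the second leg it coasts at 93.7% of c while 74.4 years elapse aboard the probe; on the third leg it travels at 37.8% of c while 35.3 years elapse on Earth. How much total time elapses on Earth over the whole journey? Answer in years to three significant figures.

Δt = 313 years

Leg 1: 64.7 years is already measured on Earth.
Leg 2: β = 0.937; γ = 1/√(1 − 0.937²) = 1/√0.1220 = 2.863; Δt_2 = 2.863 × 74.4 = 213.0 years.
Leg 3: 35.3 years is already measured on Earth.
Total: 64.70 + 213.0 + 35.30 years.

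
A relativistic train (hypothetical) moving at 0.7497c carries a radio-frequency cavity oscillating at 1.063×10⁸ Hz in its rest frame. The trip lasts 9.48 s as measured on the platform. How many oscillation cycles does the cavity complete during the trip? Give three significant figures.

N = 6.67×10⁸

γ = 1/√(1 − 0.7497²) = 1/√0.4379 = 1.511
The oscillator's own cycle count is N = f × τ where τ is the proper time on the train. τ = Δt/γ = 9.48/1.511 = 6.274 s = 6.274×10⁰ s.
N = 1.063×10⁸ × 6.274×10⁰ = 6.669×10⁸.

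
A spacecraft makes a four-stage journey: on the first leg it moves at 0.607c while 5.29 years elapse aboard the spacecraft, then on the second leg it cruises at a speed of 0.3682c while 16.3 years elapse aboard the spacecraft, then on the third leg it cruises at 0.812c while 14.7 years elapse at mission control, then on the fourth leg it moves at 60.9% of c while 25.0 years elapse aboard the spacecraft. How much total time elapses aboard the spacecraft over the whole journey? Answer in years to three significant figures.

Leg 1: 5.29 years is already measured aboard the spacecraft.
Leg 2: 16.3 years is already measured aboard the spacecraft.
Leg 3: γ = 1/√(1 − 0.812²) = 1/√0.3407 = 1.713; τ_3 = 14.7/1.713 = 8.580 years.
Leg 4: 25.0 years is already measured aboard the spacecraft.
Total: 5.290 + 16.30 + 8.580 + 25.00 years.

τ = 55.2 years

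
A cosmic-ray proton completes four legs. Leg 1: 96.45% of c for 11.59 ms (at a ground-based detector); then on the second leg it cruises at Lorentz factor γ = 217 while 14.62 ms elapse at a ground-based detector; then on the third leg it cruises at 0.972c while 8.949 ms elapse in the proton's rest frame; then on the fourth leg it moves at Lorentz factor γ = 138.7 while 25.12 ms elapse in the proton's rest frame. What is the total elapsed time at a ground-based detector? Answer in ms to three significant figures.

Δt = 3550 ms

Leg 1: 11.59 ms is already measured at a ground-based detector.
Leg 2: 14.62 ms is already measured at a ground-based detector.
Leg 3: γ = 1/√(1 − 0.972²) = 1/√0.05522 = 4.256; Δt_3 = 4.256 × 8.949 = 38.08 ms.
Leg 4: γ = 138.7; Δt_4 = 138.7 × 25.12 = 3484 ms.
Total: 11.59 + 14.62 + 38.08 + 3484 ms.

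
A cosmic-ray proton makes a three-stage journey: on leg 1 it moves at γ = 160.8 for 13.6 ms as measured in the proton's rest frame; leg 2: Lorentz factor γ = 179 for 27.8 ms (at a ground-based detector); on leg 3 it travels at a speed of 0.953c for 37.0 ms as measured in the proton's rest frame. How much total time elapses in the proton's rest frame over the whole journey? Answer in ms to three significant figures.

Leg 1: 13.6 ms is already measured in the proton's rest frame.
Leg 2: γ = 179; τ_2 = 27.8/179.0 = 0.1553 ms.
Leg 3: 37.0 ms is already measured in the proton's rest frame.
Total: 13.60 + 0.1553 + 37.00 ms.

τ = 50.8 ms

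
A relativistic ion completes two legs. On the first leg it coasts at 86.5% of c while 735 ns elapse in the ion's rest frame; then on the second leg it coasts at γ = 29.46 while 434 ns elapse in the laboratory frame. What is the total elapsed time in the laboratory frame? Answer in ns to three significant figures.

Δt = 1900 ns

Leg 1: β = 0.865; γ = 1/√(1 − 0.865²) = 1/√0.2518 = 1.993; Δt_1 = 1.993 × 735 = 1465 ns.
Leg 2: 434 ns is already measured in the laboratory frame.
Total: 1465 + 434.0 ns.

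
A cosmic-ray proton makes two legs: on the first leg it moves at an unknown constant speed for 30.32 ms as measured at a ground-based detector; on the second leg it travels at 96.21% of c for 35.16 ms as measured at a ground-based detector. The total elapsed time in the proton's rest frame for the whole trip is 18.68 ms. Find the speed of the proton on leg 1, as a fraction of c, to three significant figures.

Leg 1: speed unknown; τ_1 = 30.32/γ_1.
Leg 2: β = 0.9621; γ = 1/√(1 − 0.9621²) = 1/√0.07436 = 3.667; τ_2 = 35.16/3.667 = 9.588 ms.
Total proper time: τ_1 + 9.588 = 18.68, so τ_1 = 18.68 − 9.588 = 9.092 ms.
γ_1 = 30.32/9.092 = 3.335; β = √(1 − 1/γ²) = √0.9101.

β = 0.954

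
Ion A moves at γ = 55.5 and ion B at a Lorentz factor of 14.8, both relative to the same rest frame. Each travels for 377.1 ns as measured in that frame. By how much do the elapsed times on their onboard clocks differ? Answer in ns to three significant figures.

|τ_A − τ_B| = 18.7 ns

A: γ = 55.5; τ_A = 377.1/55.50 = 6.795 ns.
B: γ = 14.8; τ_B = 377.1/14.80 = 25.48 ns.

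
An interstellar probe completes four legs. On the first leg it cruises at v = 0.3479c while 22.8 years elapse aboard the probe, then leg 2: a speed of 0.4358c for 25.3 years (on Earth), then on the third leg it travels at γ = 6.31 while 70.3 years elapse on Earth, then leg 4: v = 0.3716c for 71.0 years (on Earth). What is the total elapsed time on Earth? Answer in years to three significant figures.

Δt = 191 years

Leg 1: γ = 1/√(1 − 0.3479²) = 1/√0.8790 = 1.067; Δt_1 = 1.067 × 22.8 = 24.32 years.
Leg 2: 25.3 years is already measured on Earth.
Leg 3: 70.3 years is already measured on Earth.
Leg 4: 71.0 years is already measured on Earth.
Total: 24.32 + 25.30 + 70.30 + 71.00 years.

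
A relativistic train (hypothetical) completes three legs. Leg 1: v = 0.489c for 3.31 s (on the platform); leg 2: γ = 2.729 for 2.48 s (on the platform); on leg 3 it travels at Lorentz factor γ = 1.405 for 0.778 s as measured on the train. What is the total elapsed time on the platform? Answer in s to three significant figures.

Δt = 6.88 s

Leg 1: 3.31 s is already measured on the platform.
Leg 2: 2.48 s is already measured on the platform.
Leg 3: γ = 1.405; Δt_3 = 1.405 × 0.778 = 1.093 s.
Total: 3.310 + 2.480 + 1.093 s.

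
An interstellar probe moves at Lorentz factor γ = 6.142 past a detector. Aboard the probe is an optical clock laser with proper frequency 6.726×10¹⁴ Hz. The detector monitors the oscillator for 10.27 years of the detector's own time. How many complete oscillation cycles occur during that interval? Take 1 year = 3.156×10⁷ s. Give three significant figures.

γ = 6.142
During 10.27 years of lab time, the oscillator's proper time advances by τ = Δt/γ = 10.27/6.142 = 1.672 years = 5.277×10⁷ s.
N = f × τ = 6.726×10¹⁴ × 5.277×10⁷ = 3.549×10²².

N = 3.55×10²²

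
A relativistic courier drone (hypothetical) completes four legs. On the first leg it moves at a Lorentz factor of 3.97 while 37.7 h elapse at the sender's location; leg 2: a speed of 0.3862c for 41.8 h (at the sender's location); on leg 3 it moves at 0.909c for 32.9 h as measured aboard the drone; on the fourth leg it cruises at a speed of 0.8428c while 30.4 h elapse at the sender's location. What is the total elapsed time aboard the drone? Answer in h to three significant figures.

Leg 1: γ = 3.97; τ_1 = 37.7/3.970 = 9.496 h.
Leg 2: γ = 1/√(1 − 0.3862²) = 1/√0.8508 = 1.084; τ_2 = 41.8/1.084 = 38.56 h.
Leg 3: 32.9 h is already measured aboard the drone.
Leg 4: γ = 1/√(1 − 0.8428²) = 1/√0.2897 = 1.858; τ_4 = 30.4/1.858 = 16.36 h.
Total: 9.496 + 38.56 + 32.90 + 16.36 h.

τ = 97.3 h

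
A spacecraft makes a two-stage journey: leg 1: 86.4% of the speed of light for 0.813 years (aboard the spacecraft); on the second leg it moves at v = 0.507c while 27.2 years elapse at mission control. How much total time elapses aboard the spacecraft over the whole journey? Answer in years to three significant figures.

τ = 24.3 years

Leg 1: 0.813 years is already measured aboard the spacecraft.
Leg 2: γ = 1/√(1 − 0.507²) = 1/√0.7430 = 1.160; τ_2 = 27.2/1.160 = 23.44 years.
Total: 0.8130 + 23.44 years.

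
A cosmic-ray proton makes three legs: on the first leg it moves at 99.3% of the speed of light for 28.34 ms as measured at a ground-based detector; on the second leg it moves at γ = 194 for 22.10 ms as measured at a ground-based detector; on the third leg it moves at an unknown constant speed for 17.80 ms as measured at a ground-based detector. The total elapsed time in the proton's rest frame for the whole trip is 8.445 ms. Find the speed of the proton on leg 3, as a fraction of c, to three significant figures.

β = 0.960

Leg 1: β = 0.993; γ = 1/√(1 − 0.993²) = 1/√0.01395 = 8.466; τ_1 = 28.34/8.466 = 3.347 ms.
Leg 2: γ = 194; τ_2 = 22.10/194.0 = 0.1139 ms.
Leg 3: speed unknown; τ_3 = 17.80/γ_3.
Total proper time: 3.347 + 0.1139 + τ_3 = 8.445, so τ_3 = 8.445 − 3.461 = 4.984 ms.
γ_3 = 17.80/4.984 = 3.572; β = √(1 − 1/γ²) = √0.9216.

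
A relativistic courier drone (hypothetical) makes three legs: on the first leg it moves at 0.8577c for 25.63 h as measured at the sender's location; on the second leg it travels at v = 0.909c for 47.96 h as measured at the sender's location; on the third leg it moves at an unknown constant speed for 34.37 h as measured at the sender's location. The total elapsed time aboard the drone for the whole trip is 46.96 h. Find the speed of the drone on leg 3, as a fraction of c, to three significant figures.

β = 0.916

Leg 1: γ = 1/√(1 − 0.8577²) = 1/√0.2644 = 1.945; τ_1 = 25.63/1.945 = 13.18 h.
Leg 2: γ = 1/√(1 − 0.909²) = 1/√0.1737 = 2.399; τ_2 = 47.96/2.399 = 19.99 h.
Leg 3: speed unknown; τ_3 = 34.37/γ_3.
Total proper time: 13.18 + 19.99 + τ_3 = 46.96, so τ_3 = 46.96 − 33.17 = 13.79 h.
γ_3 = 34.37/13.79 = 2.492; β = √(1 − 1/γ²) = √0.8390.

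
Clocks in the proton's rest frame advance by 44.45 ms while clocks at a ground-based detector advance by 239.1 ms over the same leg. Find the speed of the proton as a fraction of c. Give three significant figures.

β = 0.983

The proper time is measured in the proton's rest frame (both events occur at the proton's location); Δt is measured at a ground-based detector. γ = Δt/τ = 239.1/44.45 = 5.379.
β = √(1 − 1/γ²) = √(1 − 0.03456) = √0.9654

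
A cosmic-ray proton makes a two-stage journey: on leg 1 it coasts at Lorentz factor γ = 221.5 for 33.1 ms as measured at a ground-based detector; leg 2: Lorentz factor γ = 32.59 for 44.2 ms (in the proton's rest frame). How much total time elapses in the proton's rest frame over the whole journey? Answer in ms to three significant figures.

Leg 1: γ = 221.5; τ_1 = 33.1/221.5 = 0.1494 ms.
Leg 2: 44.2 ms is already measured in the proton's rest frame.
Total: 0.1494 + 44.20 ms.

τ = 44.3 ms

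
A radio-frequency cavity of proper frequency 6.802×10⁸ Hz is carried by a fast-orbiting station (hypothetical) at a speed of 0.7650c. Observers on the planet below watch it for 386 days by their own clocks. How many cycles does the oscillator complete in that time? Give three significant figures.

γ = 1/√(1 − 0.7650²) = 1/√0.4148 = 1.553
During 386 days of lab time, the oscillator's proper time advances by τ = Δt/γ = 386/1.553 = 248.6 days = 2.148×10⁷ s.
N = f × τ = 6.802×10⁸ × 2.148×10⁷ = 1.461×10¹⁶.

N = 1.46×10¹⁶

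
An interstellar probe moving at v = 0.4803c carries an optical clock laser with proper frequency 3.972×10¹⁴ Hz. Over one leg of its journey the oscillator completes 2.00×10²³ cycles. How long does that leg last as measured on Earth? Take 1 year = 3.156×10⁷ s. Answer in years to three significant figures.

γ = 1/√(1 − 0.4803²) = 1/√0.7693 = 1.140
Proper time for N cycles: τ = N/f = 2.00×10²³/(3.972×10¹⁴) = 5.035×10⁸ s = 15.95 years.
Lab-frame duration Δt = γτ = 1.140 × 15.95 = 18.19 years.

Δt = 18.2 years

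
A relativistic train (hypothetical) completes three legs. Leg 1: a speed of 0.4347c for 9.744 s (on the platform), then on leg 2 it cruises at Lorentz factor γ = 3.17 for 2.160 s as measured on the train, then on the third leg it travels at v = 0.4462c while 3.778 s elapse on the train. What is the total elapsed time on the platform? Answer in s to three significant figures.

Δt = 20.8 s

Leg 1: 9.744 s is already measured on the platform.
Leg 2: γ = 3.17; Δt_2 = 3.170 × 2.160 = 6.847 s.
Leg 3: γ = 1/√(1 − 0.4462²) = 1/√0.8009 = 1.117; Δt_3 = 1.117 × 3.778 = 4.222 s.
Total: 9.744 + 6.847 + 4.222 s.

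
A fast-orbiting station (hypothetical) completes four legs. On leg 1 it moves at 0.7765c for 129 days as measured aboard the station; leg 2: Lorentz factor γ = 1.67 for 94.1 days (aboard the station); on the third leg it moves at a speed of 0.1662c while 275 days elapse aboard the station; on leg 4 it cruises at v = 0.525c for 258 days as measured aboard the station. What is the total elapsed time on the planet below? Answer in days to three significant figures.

Δt = 944 days

Leg 1: γ = 1/√(1 − 0.7765²) = 1/√0.3970 = 1.587; Δt_1 = 1.587 × 129 = 204.7 days.
Leg 2: γ = 1.67; Δt_2 = 1.670 × 94.1 = 157.1 days.
Leg 3: γ = 1/√(1 − 0.1662²) = 1/√0.9724 = 1.014; Δt_3 = 1.014 × 275 = 278.9 days.
Leg 4: γ = 1/√(1 − 0.525²) = 1/√0.7244 = 1.175; Δt_4 = 1.175 × 258 = 303.1 days.
Total: 204.7 + 157.1 + 278.9 + 303.1 days.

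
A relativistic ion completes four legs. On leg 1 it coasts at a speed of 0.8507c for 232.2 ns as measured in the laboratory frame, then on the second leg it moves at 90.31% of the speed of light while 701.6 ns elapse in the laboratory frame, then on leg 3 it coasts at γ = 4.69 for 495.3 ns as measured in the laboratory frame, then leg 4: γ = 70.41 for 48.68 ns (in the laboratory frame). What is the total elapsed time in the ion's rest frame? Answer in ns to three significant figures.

Leg 1: γ = 1/√(1 − 0.8507²) = 1/√0.2763 = 1.902; τ_1 = 232.2/1.902 = 122.1 ns.
Leg 2: β = 0.9031; γ = 1/√(1 − 0.9031²) = 1/√0.1844 = 2.329; τ_2 = 701.6/2.329 = 301.3 ns.
Leg 3: γ = 4.69; τ_3 = 495.3/4.690 = 105.6 ns.
Leg 4: γ = 70.41; τ_4 = 48.68/70.41 = 0.6914 ns.
Total: 122.1 + 301.3 + 105.6 + 0.6914 ns.

τ = 530 ns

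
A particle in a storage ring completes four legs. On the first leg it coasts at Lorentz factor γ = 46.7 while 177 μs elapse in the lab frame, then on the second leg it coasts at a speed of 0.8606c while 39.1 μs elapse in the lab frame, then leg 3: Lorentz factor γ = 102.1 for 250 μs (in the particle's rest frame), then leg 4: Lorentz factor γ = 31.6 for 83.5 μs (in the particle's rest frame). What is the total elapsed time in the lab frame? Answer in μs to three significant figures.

Leg 1: 177 μs is already measured in the lab frame.
Leg 2: 39.1 μs is already measured in the lab frame.
Leg 3: γ = 102.1; Δt_3 = 102.1 × 250 = 2.552×10⁴ μs.
Leg 4: γ = 31.6; Δt_4 = 31.60 × 83.5 = 2639 μs.
Total: 177.0 + 39.10 + 2.552×10⁴ + 2639 μs.

Δt = 2.84×10⁴ μs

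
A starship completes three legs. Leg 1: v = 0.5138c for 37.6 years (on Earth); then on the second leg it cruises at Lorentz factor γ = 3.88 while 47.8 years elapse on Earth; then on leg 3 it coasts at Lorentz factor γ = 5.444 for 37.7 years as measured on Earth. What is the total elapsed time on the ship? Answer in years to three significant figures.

τ = 51.5 years

Leg 1: γ = 1/√(1 − 0.5138²) = 1/√0.7360 = 1.166; τ_1 = 37.6/1.166 = 32.26 years.
Leg 2: γ = 3.88; τ_2 = 47.8/3.880 = 12.32 years.
Leg 3: γ = 5.444; τ_3 = 37.7/5.444 = 6.925 years.
Total: 32.26 + 12.32 + 6.925 years.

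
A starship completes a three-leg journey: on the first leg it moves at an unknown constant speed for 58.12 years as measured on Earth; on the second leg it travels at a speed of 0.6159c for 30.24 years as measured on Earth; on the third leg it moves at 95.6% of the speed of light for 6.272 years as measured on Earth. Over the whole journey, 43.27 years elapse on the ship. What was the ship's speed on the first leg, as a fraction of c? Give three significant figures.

Leg 1: speed unknown; τ_1 = 58.12/γ_1.
Leg 2: γ = 1/√(1 − 0.6159²) = 1/√0.6207 = 1.269; τ_2 = 30.24/1.269 = 23.82 years.
Leg 3: β = 0.956; γ = 1/√(1 − 0.956²) = 1/√0.08606 = 3.409; τ_3 = 6.272/3.409 = 1.840 years.
Total proper time: τ_1 + 23.82 + 1.840 = 43.27, so τ_1 = 43.27 − 25.66 = 17.61 years.
γ_1 = 58.12/17.61 = 3.301; β = √(1 − 1/γ²) = √0.9082.

β = 0.953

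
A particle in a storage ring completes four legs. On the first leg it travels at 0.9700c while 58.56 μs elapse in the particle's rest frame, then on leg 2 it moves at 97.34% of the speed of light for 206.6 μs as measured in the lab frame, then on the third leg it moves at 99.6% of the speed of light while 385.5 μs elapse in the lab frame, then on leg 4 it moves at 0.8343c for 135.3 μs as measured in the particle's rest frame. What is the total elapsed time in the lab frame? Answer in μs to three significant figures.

Δt = 1080 μs

Leg 1: γ = 1/√(1 − 0.9700²) = 1/√0.05910 = 4.113; Δt_1 = 4.113 × 58.56 = 240.9 μs.
Leg 2: 206.6 μs is already measured in the lab frame.
Leg 3: 385.5 μs is already measured in the lab frame.
Leg 4: γ = 1/√(1 − 0.8343²) = 1/√0.3039 = 1.814; Δt_4 = 1.814 × 135.3 = 245.4 μs.
Total: 240.9 + 206.6 + 385.5 + 245.4 μs.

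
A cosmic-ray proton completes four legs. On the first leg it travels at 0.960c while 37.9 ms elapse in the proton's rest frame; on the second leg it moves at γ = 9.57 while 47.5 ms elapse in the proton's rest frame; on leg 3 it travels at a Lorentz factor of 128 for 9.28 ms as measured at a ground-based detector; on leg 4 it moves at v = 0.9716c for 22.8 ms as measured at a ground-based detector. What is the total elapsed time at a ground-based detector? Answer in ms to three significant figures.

Leg 1: γ = 1/√(1 − 0.960²) = 25/7 ≈ 3.571; Δt_1 = 3.571 × 37.9 = 135.4 ms.
Leg 2: γ = 9.57; Δt_2 = 9.570 × 47.5 = 454.6 ms.
Leg 3: 9.28 ms is already measured at a ground-based detector.
Leg 4: 22.8 ms is already measured at a ground-based detector.
Total: 135.4 + 454.6 + 9.280 + 22.80 ms.

Δt = 622 ms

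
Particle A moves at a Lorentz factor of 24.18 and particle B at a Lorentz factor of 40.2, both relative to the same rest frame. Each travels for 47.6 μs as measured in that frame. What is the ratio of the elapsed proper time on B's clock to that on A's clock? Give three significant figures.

τ_B/τ_A = 0.601

A: γ = 24.18. B: γ = 40.2.
τ_A/τ_B = γ_B/γ_A = 40.20/24.18 = 1.663, so τ_B/τ_A = 0.6015.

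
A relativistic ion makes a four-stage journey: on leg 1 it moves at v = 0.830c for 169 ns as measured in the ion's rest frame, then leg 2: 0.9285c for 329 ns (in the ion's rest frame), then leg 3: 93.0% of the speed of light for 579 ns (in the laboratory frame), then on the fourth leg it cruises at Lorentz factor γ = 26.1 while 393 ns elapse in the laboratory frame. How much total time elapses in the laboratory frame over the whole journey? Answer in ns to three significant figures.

Leg 1: γ = 1/√(1 − 0.830²) = 1/√0.3111 = 1.793; Δt_1 = 1.793 × 169 = 303.0 ns.
Leg 2: γ = 1/√(1 − 0.9285²) = 1/√0.1379 = 2.693; Δt_2 = 2.693 × 329 = 886.0 ns.
Leg 3: 579 ns is already measured in the laboratory frame.
Leg 4: 393 ns is already measured in the laboratory frame.
Total: 303.0 + 886.0 + 579.0 + 393.0 ns.

Δt = 2160 ns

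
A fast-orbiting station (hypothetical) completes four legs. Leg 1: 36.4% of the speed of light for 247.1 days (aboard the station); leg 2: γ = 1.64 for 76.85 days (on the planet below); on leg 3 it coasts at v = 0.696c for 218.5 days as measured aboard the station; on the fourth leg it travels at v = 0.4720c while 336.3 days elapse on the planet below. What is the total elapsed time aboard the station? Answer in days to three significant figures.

τ = 809 days

Leg 1: 247.1 days is already measured aboard the station.
Leg 2: γ = 1.64; τ_2 = 76.85/1.640 = 46.86 days.
Leg 3: 218.5 days is already measured aboard the station.
Leg 4: γ = 1/√(1 − 0.4720²) = 1/√0.7772 = 1.134; τ_4 = 336.3/1.134 = 296.5 days.
Total: 247.1 + 46.86 + 218.5 + 296.5 days.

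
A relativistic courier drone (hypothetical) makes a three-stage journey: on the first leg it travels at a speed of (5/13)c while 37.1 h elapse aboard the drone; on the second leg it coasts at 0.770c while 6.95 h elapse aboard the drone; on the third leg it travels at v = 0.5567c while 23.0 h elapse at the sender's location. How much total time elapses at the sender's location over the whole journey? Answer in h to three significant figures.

Δt = 74.1 h

Leg 1: γ = 1/√(1 − (5/13)²) = 13/12 ≈ 1.083; Δt_1 = 1.083 × 37.1 = 40.19 h.
Leg 2: γ = 1/√(1 − 0.770²) = 1/√0.4071 = 1.567; Δt_2 = 1.567 × 6.95 = 10.89 h.
Leg 3: 23.0 h is already measured at the sender's location.
Total: 40.19 + 10.89 + 23.00 h.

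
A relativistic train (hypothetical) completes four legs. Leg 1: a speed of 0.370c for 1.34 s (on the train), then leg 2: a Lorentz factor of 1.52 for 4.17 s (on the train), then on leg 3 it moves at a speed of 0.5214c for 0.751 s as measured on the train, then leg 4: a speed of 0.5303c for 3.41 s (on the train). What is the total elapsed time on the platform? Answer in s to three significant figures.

Δt = 12.7 s

Leg 1: γ = 1/√(1 − 0.370²) = 1/√0.8631 = 1.076; Δt_1 = 1.076 × 1.34 = 1.442 s.
Leg 2: γ = 1.52; Δt_2 = 1.520 × 4.17 = 6.338 s.
Leg 3: γ = 1/√(1 − 0.5214²) = 1/√0.7281 = 1.172; Δt_3 = 1.172 × 0.751 = 0.8801 s.
Leg 4: γ = 1/√(1 − 0.5303²) = 1/√0.7188 = 1.180; Δt_4 = 1.180 × 3.41 = 4.022 s.
Total: 1.442 + 6.338 + 0.8801 + 4.022 s.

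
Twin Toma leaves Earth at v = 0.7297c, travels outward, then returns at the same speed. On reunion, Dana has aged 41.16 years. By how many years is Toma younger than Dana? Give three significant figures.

Δt − τ = 13.0 years

γ = 1/√(1 − 0.7297²) = 1/√0.4675 = 1.462
Toma's elapsed proper time: τ = 41.16/1.462 = 28.14 years.
Age gap = Δt − τ = 41.16 − 28.14 years.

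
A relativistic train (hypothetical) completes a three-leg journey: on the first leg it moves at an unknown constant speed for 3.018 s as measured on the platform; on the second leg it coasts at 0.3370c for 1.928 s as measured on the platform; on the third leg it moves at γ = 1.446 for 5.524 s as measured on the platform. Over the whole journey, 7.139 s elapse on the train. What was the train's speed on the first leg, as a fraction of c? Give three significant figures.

Leg 1: speed unknown; τ_1 = 3.018/γ_1.
Leg 2: γ = 1/√(1 − 0.3370²) = 1/√0.8864 = 1.062; τ_2 = 1.928/1.062 = 1.815 s.
Leg 3: γ = 1.446; τ_3 = 5.524/1.446 = 3.820 s.
Total proper time: τ_1 + 1.815 + 3.820 = 7.139, so τ_1 = 7.139 − 5.635 = 1.504 s.
γ_1 = 3.018/1.504 = 2.007; β = √(1 − 1/γ²) = √0.7518.

β = 0.867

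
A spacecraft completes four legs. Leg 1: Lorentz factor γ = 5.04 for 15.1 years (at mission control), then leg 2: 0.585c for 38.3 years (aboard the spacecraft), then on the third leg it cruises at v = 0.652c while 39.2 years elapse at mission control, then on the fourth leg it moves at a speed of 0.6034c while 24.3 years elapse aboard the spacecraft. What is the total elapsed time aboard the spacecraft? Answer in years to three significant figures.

Leg 1: γ = 5.04; τ_1 = 15.1/5.040 = 2.996 years.
Leg 2: 38.3 years is already measured aboard the spacecraft.
Leg 3: γ = 1/√(1 − 0.652²) = 1/√0.5749 = 1.319; τ_3 = 39.2/1.319 = 29.72 years.
Leg 4: 24.3 years is already measured aboard the spacecraft.
Total: 2.996 + 38.30 + 29.72 + 24.30 years.

τ = 95.3 years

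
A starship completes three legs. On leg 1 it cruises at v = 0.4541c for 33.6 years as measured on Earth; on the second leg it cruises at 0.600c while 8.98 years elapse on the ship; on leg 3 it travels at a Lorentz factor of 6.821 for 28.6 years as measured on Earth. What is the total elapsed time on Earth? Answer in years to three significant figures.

Leg 1: 33.6 years is already measured on Earth.
Leg 2: γ = 1/√(1 − 0.600²) = 5/4 = 1.250; Δt_2 = 1.250 × 8.98 = 11.23 years.
Leg 3: 28.6 years is already measured on Earth.
Total: 33.60 + 11.23 + 28.60 years.

Δt = 73.4 years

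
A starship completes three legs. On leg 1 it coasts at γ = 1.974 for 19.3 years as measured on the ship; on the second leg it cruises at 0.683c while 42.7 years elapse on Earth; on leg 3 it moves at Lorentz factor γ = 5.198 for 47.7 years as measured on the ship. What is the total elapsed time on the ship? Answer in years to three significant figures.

Leg 1: 19.3 years is already measured on the ship.
Leg 2: γ = 1/√(1 − 0.683²) = 1/√0.5335 = 1.369; τ_2 = 42.7/1.369 = 31.19 years.
Leg 3: 47.7 years is already measured on the ship.
Total: 19.30 + 31.19 + 47.70 years.

τ = 98.2 years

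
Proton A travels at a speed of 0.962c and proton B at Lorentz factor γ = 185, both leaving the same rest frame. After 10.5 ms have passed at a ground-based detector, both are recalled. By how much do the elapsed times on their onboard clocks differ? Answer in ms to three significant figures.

A: γ = 1/√(1 − 0.962²) = 1/√0.07456 = 3.662; τ_A = 10.5/3.662 = 2.867 ms.
B: γ = 185; τ_B = 10.5/185.0 = 0.05676 ms.

|τ_A − τ_B| = 2.81 ms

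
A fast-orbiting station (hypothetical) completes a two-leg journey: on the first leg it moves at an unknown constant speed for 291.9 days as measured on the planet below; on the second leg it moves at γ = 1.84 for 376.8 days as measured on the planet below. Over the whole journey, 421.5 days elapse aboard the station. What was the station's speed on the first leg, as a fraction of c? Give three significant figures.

Leg 1: speed unknown; τ_1 = 291.9/γ_1.
Leg 2: γ = 1.84; τ_2 = 376.8/1.840 = 204.8 days.
Total proper time: τ_1 + 204.8 = 421.5, so τ_1 = 421.5 − 204.8 = 216.7 days.
γ_1 = 291.9/216.7 = 1.347; β = √(1 − 1/γ²) = √0.4488.

β = 0.670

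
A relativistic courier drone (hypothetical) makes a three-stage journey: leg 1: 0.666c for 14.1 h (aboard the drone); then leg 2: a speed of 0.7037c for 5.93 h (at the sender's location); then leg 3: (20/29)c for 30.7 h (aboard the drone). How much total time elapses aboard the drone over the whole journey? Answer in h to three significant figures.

τ = 49.0 h

Leg 1: 14.1 h is already measured aboard the drone.
Leg 2: γ = 1/√(1 − 0.7037²) = 1/√0.5048 = 1.407; τ_2 = 5.93/1.407 = 4.213 h.
Leg 3: 30.7 h is already measured aboard the drone.
Total: 14.10 + 4.213 + 30.70 h.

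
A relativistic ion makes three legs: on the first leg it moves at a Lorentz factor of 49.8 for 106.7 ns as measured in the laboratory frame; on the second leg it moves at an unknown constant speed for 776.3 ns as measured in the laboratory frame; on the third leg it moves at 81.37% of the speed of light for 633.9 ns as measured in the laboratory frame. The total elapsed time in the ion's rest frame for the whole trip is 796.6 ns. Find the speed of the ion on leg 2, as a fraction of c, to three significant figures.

β = 0.836

Leg 1: γ = 49.8; τ_1 = 106.7/49.80 = 2.143 ns.
Leg 2: speed unknown; τ_2 = 776.3/γ_2.
Leg 3: β = 0.8137; γ = 1/√(1 − 0.8137²) = 1/√0.3379 = 1.720; τ_3 = 633.9/1.720 = 368.5 ns.
Total proper time: 2.143 + τ_2 + 368.5 = 796.6, so τ_2 = 796.6 − 370.6 = 426.0 ns.
γ_2 = 776.3/426.0 = 1.822; β = √(1 − 1/γ²) = √0.6989.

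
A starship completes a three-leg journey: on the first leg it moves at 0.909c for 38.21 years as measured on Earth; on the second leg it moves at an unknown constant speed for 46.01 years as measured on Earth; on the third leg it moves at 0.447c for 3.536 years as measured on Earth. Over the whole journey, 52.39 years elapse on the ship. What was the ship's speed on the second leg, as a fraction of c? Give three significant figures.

Leg 1: γ = 1/√(1 − 0.909²) = 1/√0.1737 = 2.399; τ_1 = 38.21/2.399 = 15.93 years.
Leg 2: speed unknown; τ_2 = 46.01/γ_2.
Leg 3: γ = 1/√(1 − 0.447²) = 1/√0.8002 = 1.118; τ_3 = 3.536/1.118 = 3.163 years.
Total proper time: 15.93 + τ_2 + 3.163 = 52.39, so τ_2 = 52.39 − 19.09 = 33.30 years.
γ_2 = 46.01/33.30 = 1.382; β = √(1 − 1/γ²) = √0.4761.

β = 0.690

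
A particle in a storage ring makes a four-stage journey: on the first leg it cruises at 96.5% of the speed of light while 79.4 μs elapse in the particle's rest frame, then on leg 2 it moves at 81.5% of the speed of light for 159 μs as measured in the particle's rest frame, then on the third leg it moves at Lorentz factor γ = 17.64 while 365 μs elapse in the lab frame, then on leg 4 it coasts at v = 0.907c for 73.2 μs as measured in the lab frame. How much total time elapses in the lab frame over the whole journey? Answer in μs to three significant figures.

Leg 1: β = 0.965; γ = 1/√(1 − 0.965²) = 1/√0.06878 = 3.813; Δt_1 = 3.813 × 79.4 = 302.8 μs.
Leg 2: β = 0.815; γ = 1/√(1 − 0.815²) = 1/√0.3358 = 1.726; Δt_2 = 1.726 × 159 = 274.4 μs.
Leg 3: 365 μs is already measured in the lab frame.
Leg 4: 73.2 μs is already measured in the lab frame.
Total: 302.8 + 274.4 + 365.0 + 73.20 μs.

Δt = 1020 μs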